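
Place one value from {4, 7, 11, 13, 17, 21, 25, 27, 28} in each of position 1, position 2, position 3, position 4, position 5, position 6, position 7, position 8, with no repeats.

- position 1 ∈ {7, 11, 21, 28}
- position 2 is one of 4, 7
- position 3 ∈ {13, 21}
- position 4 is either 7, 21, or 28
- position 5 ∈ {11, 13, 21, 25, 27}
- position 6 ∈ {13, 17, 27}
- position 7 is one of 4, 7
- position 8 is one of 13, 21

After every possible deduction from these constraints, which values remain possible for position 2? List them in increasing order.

4, 7

The 2 variables position 2 and position 7 are confined to {4, 7}, which locks those values in; drop them from position 1, position 4.
The 2 variables position 3 and position 8 are confined to {13, 21}, which locks those values in; drop them from position 1, position 4, position 5, position 6.
position 4's domain is down to {28}, so position 4 = 28. Eliminate 28 elsewhere: position 1.
position 1's domain is down to {11}, so position 1 = 11. Strike 11 from position 5.
No further eliminations apply; position 2 can still be any of 4, 7.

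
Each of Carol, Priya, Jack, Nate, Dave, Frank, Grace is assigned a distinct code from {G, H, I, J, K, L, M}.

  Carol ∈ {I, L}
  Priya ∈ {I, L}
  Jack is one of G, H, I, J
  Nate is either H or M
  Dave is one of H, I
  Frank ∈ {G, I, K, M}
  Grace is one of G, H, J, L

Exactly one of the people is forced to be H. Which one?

The 7 variables draw from only 7 values {G, H, I, J, K, L, M}, so each is used; only Frank can be K, hence Frank = K.
Among the 6 still-open variables, M fits only Nate (and all 6 values in {G, H, I, J, L, M} must be used), so Nate = M.
Carol and Priya between them cover only {I, L} — a naked pair. Remove those values from Jack, Dave, Grace.
So H goes to Dave.

Dave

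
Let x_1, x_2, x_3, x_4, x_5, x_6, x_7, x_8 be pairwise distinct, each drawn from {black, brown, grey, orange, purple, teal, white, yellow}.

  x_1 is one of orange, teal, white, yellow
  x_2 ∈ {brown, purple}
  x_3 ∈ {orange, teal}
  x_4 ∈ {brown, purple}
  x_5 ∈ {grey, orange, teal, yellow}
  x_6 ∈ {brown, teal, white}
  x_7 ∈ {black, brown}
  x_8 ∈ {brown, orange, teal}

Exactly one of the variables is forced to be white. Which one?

x_6

Among the 8 variables, black fits only x_7 (and all 8 values in {black, brown, grey, orange, purple, teal, white, yellow} must be used), so x_7 = black.
The 7 still-open variables draw from only 7 values {brown, grey, orange, purple, teal, white, yellow}, so each is used; only x_5 can be grey, hence x_5 = grey.
The 6 still-open variables together cover exactly {brown, orange, purple, teal, white, yellow} — 6 values for 6 variables — and yellow appears only in x_1's list, so x_1 = yellow.
The 5 still-open variables together cover exactly {brown, orange, purple, teal, white} — 5 values for 5 variables — and white appears only in x_6's list, so x_6 = white.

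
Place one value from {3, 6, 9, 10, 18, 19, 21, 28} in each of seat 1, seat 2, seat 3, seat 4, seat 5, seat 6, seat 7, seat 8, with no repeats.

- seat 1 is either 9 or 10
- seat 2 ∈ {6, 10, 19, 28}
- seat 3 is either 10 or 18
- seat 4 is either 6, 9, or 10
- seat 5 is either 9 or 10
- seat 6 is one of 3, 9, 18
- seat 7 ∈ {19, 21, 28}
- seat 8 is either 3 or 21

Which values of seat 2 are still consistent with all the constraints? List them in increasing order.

19, 28

seat 1 and seat 5 between them cover only {9, 10} — a naked pair. Remove those values from seat 2, seat 3, seat 4, seat 6.
seat 3 must be 18 (only option left). Remove 18 from seat 6.
That leaves seat 4 = 6. So seat 2 can't be 6.
That leaves seat 6 = 3. Strike 3 from seat 8.
seat 8 has just one choice, so seat 8 = 21. So seat 7 can't be 21.
No further eliminations apply; seat 2 can still be any of 19, 28.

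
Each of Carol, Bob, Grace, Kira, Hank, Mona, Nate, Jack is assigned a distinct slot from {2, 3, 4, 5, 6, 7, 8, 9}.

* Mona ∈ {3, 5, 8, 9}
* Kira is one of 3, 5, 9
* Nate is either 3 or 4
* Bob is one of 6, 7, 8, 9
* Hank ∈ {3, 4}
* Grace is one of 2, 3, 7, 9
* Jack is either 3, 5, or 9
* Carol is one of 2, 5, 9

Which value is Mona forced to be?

8

The 8 variables together cover exactly {2, 3, 4, 5, 6, 7, 8, 9} — 8 values for 8 variables — and 6 appears only in Bob's list, so Bob = 6.
The 7 still-open variables together cover exactly {2, 3, 4, 5, 7, 8, 9} — 7 values for 7 variables — and 7 appears only in Grace's list, so Grace = 7.
Among the 6 still-open variables, 2 fits only Carol (and all 6 values in {2, 3, 4, 5, 8, 9} must be used), so Carol = 2.
Among the 5 still-open variables, 8 fits only Mona (and all 5 values in {3, 4, 5, 8, 9} must be used), so Mona = 8.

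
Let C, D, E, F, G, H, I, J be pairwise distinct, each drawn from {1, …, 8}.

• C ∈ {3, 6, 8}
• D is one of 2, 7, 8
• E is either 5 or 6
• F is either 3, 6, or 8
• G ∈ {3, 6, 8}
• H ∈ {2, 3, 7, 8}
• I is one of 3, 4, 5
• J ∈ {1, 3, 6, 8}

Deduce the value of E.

The 8 variables draw from only 8 values {1, 2, 3, 4, 5, 6, 7, 8}, so each is used; only J can be 1, hence J = 1.
The 7 still-open variables together cover exactly {2, 3, 4, 5, 6, 7, 8} — 7 values for 7 variables — and 4 appears only in I's list, so I = 4.
The 6 still-open variables together cover exactly {2, 3, 5, 6, 7, 8} — 6 values for 6 variables — and 5 appears only in E's list, so E = 5.

5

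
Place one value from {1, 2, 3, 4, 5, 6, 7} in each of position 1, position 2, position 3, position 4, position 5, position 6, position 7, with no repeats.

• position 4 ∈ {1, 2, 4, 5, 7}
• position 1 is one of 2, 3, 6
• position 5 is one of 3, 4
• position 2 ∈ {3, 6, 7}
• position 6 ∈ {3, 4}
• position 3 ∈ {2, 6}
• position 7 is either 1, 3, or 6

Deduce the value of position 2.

The 7 variables draw from only 7 values {1, 2, 3, 4, 5, 6, 7}, so each is used; only position 4 can be 5, hence position 4 = 5.
The 6 still-open variables draw from only 6 values {1, 2, 3, 4, 6, 7}, so each is used; only position 7 can be 1, hence position 7 = 1.
The 5 still-open variables draw from only 5 values {2, 3, 4, 6, 7}, so each is used; only position 2 can be 7, hence position 2 = 7.

7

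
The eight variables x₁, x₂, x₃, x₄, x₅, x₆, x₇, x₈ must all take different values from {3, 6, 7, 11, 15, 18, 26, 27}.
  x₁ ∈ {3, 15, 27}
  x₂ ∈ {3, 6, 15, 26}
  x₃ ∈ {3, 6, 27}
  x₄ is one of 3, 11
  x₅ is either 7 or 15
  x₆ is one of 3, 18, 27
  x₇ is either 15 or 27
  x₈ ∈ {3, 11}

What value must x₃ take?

Among the 8 variables, 7 fits only x₅ (and all 8 values in {3, 6, 7, 11, 15, 18, 26, 27} must be used), so x₅ = 7.
Among the 7 still-open variables, 18 fits only x₆ (and all 7 values in {3, 6, 11, 15, 18, 26, 27} must be used), so x₆ = 18.
Among the 6 still-open variables, 26 fits only x₂ (and all 6 values in {3, 6, 11, 15, 26, 27} must be used), so x₂ = 26.
The 5 still-open variables draw from only 5 values {3, 6, 11, 15, 27}, so each is used; only x₃ can be 6, hence x₃ = 6.

6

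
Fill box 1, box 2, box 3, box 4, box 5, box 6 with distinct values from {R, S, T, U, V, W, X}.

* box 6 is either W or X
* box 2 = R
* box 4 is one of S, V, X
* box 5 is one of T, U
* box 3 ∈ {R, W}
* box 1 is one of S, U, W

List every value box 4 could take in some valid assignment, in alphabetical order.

box 2's domain is down to {R}, so box 2 = R. Remove R from box 3.
box 3 must be W (only option left). Eliminate W elsewhere: box 1, box 6.
box 6 must be X (only option left). So box 4 can't be X.
No further eliminations apply; box 4 can still be any of S, V.

S, V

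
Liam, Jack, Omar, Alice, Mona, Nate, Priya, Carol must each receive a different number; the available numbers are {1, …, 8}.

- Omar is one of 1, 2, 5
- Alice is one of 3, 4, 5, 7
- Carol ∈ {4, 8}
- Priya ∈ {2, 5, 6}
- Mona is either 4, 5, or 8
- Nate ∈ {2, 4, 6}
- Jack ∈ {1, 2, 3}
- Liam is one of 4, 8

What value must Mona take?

The 8 variables draw from only 8 values {1, 2, 3, 4, 5, 6, 7, 8}, so each is used; only Alice can be 7, hence Alice = 7.
The 7 still-open variables together cover exactly {1, 2, 3, 4, 5, 6, 8} — 7 values for 7 variables — and 3 appears only in Jack's list, so Jack = 3.
Among the 6 still-open variables, 1 fits only Omar (and all 6 values in {1, 2, 4, 5, 6, 8} must be used), so Omar = 1.
Liam and Carol share exactly the 2 values {4, 8}; by pigeonhole those values go to them, so strike 4, 8 from Mona, Nate.
So Mona = 5.

5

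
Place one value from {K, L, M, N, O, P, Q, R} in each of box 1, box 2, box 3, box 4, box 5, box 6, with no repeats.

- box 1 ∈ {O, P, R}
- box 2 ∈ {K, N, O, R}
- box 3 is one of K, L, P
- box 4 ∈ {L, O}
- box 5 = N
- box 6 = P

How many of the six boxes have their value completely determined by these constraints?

2

box 5 has just one choice, so box 5 = N. So box 2 can't be N.
box 6's domain is down to {P}, so box 6 = P. Eliminate P elsewhere: box 1, box 3.
Determined: box 5=N, box 6=P. The other boxes each still have more than one consistent value. That makes 2.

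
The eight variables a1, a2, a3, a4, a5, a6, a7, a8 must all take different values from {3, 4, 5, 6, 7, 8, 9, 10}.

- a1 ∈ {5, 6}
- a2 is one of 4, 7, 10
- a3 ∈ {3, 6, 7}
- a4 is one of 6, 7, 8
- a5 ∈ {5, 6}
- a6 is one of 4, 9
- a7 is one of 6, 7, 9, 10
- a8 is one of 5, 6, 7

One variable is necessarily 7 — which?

The 8 variables together cover exactly {3, 4, 5, 6, 7, 8, 9, 10} — 8 values for 8 variables — and 3 appears only in a3's list, so a3 = 3.
The 7 still-open variables together cover exactly {4, 5, 6, 7, 8, 9, 10} — 7 values for 7 variables — and 8 appears only in a4's list, so a4 = 8.
The 2 variables a1 and a5 are confined to {5, 6}, which locks those values in; drop them from a7, a8.
So 7 goes to a8.

a8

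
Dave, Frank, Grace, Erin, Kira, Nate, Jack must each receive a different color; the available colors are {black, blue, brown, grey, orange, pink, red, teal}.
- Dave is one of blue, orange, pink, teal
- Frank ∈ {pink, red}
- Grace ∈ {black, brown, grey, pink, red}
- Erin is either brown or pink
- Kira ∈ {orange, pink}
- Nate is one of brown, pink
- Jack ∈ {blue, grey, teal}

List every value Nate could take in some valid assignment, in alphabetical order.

Erin and Nate between them cover only {brown, pink} — a naked pair. Remove those values from Dave, Frank, Grace, Kira.
That leaves Frank = red. So Grace can't be red.
Kira's domain is down to {orange}, so Kira = orange. So Dave can't be orange.
No further eliminations apply; Nate can still be any of brown, pink.

brown, pink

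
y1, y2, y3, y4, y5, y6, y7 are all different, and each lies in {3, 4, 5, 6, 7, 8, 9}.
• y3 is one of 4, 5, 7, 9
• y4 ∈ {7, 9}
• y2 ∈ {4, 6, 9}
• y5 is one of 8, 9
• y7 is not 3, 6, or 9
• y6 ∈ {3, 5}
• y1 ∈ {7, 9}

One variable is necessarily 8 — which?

y5

Among the 7 variables, 3 fits only y6 (and all 7 values in {3, 4, 5, 6, 7, 8, 9} must be used), so y6 = 3.
Among the 6 still-open variables, 6 fits only y2 (and all 6 values in {4, 5, 6, 7, 8, 9} must be used), so y2 = 6.
y1 and y4 between them cover only {7, 9} — a naked pair. Remove those values from y3, y5, y7.
So 8 goes to y5.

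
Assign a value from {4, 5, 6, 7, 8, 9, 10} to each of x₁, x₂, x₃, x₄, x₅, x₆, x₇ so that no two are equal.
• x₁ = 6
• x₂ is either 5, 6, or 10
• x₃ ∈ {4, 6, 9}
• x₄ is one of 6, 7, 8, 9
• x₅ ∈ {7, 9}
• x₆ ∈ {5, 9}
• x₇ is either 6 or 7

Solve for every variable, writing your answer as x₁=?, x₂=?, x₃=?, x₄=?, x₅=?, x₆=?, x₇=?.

x₁=6, x₂=10, x₃=4, x₄=8, x₅=9, x₆=5, x₇=7

x₁ must be 6 (only option left). So x₂, x₃, x₄, x₇ can't be 6.
x₇ has just one choice, so x₇ = 7. So x₄, x₅ can't be 7.
x₅'s domain is down to {9}, so x₅ = 9. So x₃, x₄, x₆ can't be 9.
x₆'s domain is down to {5}, so x₆ = 5. Remove 5 from x₂.
x₂'s domain is down to {10}, so x₂ = 10.
x₃ must be 4 (only option left).
x₄ must be 8 (only option left).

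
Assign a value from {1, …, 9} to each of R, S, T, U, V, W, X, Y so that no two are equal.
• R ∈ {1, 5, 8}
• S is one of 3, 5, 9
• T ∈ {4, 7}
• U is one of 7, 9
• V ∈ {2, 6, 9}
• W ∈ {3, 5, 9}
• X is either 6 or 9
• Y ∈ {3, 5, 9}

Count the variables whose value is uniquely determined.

4

The 3 variables S, W, Y are confined to {3, 5, 9}, which locks those values in; drop them from R, U, V, X.
U must be 7 (only option left). So T can't be 7.
X has just one choice, so X = 6. Remove 6 from V.
T's domain is down to {4}, so T = 4.
V's domain is down to {2}, so V = 2.
Determined: T=4, U=7, V=2, X=6. The other variables each still have more than one consistent value. That makes 4.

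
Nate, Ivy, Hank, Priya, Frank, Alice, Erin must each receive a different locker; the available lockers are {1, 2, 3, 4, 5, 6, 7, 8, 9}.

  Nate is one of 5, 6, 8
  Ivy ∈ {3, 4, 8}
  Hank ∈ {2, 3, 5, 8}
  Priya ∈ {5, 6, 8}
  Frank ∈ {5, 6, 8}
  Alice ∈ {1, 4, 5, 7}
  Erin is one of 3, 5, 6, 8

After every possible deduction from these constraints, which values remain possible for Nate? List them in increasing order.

Nate, Priya, Frank between them cover only {5, 6, 8} — a naked triple. Remove those values from Ivy, Hank, Alice, Erin.
Erin must be 3 (only option left). Remove 3 from Ivy, Hank.
Ivy must be 4 (only option left). So Alice can't be 4.
Hank has just one choice, so Hank = 2.
No further eliminations apply; Nate can still be any of 5, 6, 8.

5, 6, 8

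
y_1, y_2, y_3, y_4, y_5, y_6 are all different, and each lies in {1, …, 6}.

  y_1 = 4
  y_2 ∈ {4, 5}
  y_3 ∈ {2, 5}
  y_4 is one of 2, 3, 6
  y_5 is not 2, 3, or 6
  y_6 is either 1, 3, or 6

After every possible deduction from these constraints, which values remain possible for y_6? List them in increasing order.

3, 6

y_1's domain is down to {4}, so y_1 = 4. So y_2, y_5 can't be 4.
y_2 has just one choice, so y_2 = 5. Eliminate 5 elsewhere: y_3, y_5.
y_3's domain is down to {2}, so y_3 = 2. Remove 2 from y_4.
y_5's domain is down to {1}, so y_5 = 1. So y_6 can't be 1.
No further eliminations apply; y_6 can still be any of 3, 6.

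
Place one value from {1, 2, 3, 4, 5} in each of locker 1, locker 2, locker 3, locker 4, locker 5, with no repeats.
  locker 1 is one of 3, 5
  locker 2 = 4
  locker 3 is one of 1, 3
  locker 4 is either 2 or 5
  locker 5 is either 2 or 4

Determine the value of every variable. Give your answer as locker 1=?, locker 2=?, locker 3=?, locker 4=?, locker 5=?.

locker 1=3, locker 2=4, locker 3=1, locker 4=5, locker 5=2

locker 2 has just one choice, so locker 2 = 4. Strike 4 from locker 5.
locker 5's domain is down to {2}, so locker 5 = 2. Eliminate 2 elsewhere: locker 4.
locker 4's domain is down to {5}, so locker 4 = 5. Eliminate 5 elsewhere: locker 1.
locker 1 has just one choice, so locker 1 = 3. So locker 3 can't be 3.
locker 3 has just one choice, so locker 3 = 1.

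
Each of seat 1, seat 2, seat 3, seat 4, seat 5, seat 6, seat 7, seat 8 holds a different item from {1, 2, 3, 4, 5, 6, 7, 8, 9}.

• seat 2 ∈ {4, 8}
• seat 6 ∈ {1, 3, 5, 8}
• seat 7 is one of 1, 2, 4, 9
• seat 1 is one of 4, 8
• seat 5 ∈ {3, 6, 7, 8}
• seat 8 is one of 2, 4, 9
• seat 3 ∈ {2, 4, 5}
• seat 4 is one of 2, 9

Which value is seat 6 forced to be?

The 2 variables seat 1 and seat 2 are confined to {4, 8}, which locks those values in; drop them from seat 3, seat 5, seat 6, seat 7, seat 8.
seat 4 and seat 8 between them cover only {2, 9} — a naked pair. Remove those values from seat 3, seat 7.
seat 3's domain is down to {5}, so seat 3 = 5. So seat 6 can't be 5.
seat 7's domain is down to {1}, so seat 7 = 1. Remove 1 from seat 6.
So seat 6 = 3.

3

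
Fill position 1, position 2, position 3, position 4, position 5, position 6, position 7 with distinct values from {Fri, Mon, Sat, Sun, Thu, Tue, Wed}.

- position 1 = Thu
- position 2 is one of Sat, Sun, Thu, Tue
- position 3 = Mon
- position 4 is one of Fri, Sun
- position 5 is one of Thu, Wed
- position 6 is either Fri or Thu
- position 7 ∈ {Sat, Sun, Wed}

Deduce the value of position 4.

Sun

position 1 must be Thu (only option left). Strike Thu from position 2, position 5, position 6.
position 3 must be Mon (only option left).
position 5 has just one choice, so position 5 = Wed. Remove Wed from position 7.
position 6 must be Fri (only option left). So position 4 can't be Fri.
So position 4 = Sun.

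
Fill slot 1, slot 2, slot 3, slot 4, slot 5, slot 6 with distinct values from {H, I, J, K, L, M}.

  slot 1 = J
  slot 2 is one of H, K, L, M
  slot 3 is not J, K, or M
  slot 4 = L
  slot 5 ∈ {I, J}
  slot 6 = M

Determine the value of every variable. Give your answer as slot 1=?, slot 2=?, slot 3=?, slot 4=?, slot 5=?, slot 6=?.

slot 1=J, slot 2=K, slot 3=H, slot 4=L, slot 5=I, slot 6=M

slot 1 has just one choice, so slot 1 = J. Eliminate J elsewhere: slot 5.
slot 4 has just one choice, so slot 4 = L. Remove L from slot 2, slot 3.
slot 5's domain is down to {I}, so slot 5 = I. Eliminate I elsewhere: slot 3.
slot 6's domain is down to {M}, so slot 6 = M. Remove M from slot 2.
slot 3's domain is down to {H}, so slot 3 = H. Remove H from slot 2.
slot 2's domain is down to {K}, so slot 2 = K.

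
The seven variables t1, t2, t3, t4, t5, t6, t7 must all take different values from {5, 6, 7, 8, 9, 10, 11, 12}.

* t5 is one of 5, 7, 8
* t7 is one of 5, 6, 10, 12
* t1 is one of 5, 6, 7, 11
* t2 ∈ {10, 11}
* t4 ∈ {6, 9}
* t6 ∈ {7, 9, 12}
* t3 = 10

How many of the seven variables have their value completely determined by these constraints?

2

t3's domain is down to {10}, so t3 = 10. Strike 10 from t2, t7.
t2's domain is down to {11}, so t2 = 11. So t1 can't be 11.
Determined: t2=11, t3=10. The other variables each still have more than one consistent value. That makes 2.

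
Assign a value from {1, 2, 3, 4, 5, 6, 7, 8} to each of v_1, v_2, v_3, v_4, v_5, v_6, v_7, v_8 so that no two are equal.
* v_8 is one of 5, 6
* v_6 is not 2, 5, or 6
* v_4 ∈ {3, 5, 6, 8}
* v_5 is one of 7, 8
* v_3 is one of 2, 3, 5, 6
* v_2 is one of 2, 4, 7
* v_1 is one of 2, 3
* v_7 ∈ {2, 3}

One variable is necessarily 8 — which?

Among the 8 variables, 1 fits only v_6 (and all 8 values in {1, 2, 3, 4, 5, 6, 7, 8} must be used), so v_6 = 1.
The 7 still-open variables draw from only 7 values {2, 3, 4, 5, 6, 7, 8}, so each is used; only v_2 can be 4, hence v_2 = 4.
The 6 still-open variables together cover exactly {2, 3, 5, 6, 7, 8} — 6 values for 6 variables — and 7 appears only in v_5's list, so v_5 = 7.
The 5 still-open variables together cover exactly {2, 3, 5, 6, 8} — 5 values for 5 variables — and 8 appears only in v_4's list, so v_4 = 8.

v_4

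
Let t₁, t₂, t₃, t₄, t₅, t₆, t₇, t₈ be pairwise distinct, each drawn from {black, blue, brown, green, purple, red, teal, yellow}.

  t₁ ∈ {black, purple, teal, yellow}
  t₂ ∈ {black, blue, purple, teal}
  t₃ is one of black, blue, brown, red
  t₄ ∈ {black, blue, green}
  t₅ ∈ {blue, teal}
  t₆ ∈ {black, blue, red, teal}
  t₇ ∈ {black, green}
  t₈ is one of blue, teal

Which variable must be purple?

t₂

Among the 8 variables, brown fits only t₃ (and all 8 values in {black, blue, brown, green, purple, red, teal, yellow} must be used), so t₃ = brown.
The 7 still-open variables draw from only 7 values {black, blue, green, purple, red, teal, yellow}, so each is used; only t₆ can be red, hence t₆ = red.
The 6 still-open variables together cover exactly {black, blue, green, purple, teal, yellow} — 6 values for 6 variables — and yellow appears only in t₁'s list, so t₁ = yellow.
The 5 still-open variables together cover exactly {black, blue, green, purple, teal} — 5 values for 5 variables — and purple appears only in t₂'s list, so t₂ = purple.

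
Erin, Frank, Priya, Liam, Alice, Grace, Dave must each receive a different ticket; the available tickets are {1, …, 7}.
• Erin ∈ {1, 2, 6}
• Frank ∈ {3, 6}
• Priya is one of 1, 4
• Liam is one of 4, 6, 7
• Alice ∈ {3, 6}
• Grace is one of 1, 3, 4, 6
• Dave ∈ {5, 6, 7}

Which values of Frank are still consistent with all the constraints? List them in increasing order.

The 7 variables together cover exactly {1, 2, 3, 4, 5, 6, 7} — 7 values for 7 variables — and 2 appears only in Erin's list, so Erin = 2.
The 6 still-open variables together cover exactly {1, 3, 4, 5, 6, 7} — 6 values for 6 variables — and 5 appears only in Dave's list, so Dave = 5.
The 5 still-open variables together cover exactly {1, 3, 4, 6, 7} — 5 values for 5 variables — and 7 appears only in Liam's list, so Liam = 7.
Frank and Alice between them cover only {3, 6} — a naked pair. Remove those values from Grace.
No further eliminations apply; Frank can still be any of 3, 6.

3, 6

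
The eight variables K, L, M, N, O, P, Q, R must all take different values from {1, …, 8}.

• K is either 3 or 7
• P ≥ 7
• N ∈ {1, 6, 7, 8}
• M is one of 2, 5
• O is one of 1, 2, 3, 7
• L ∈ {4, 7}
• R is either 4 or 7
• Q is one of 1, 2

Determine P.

The 8 variables draw from only 8 values {1, 2, 3, 4, 5, 6, 7, 8}, so each is used; only M can be 5, hence M = 5.
The 7 still-open variables together cover exactly {1, 2, 3, 4, 6, 7, 8} — 7 values for 7 variables — and 6 appears only in N's list, so N = 6.
The 6 still-open variables together cover exactly {1, 2, 3, 4, 7, 8} — 6 values for 6 variables — and 8 appears only in P's list, so P = 8.

8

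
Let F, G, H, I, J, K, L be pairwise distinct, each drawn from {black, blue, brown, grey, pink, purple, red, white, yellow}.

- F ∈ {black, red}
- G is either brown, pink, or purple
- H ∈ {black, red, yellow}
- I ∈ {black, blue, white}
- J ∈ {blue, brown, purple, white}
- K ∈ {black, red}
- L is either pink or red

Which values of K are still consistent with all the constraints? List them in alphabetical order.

black, red

The 2 variables F and K are confined to {black, red}, which locks those values in; drop them from H, I, L.
That leaves H = yellow.
That leaves L = pink. Remove pink from G.
No further eliminations apply; K can still be any of black, red.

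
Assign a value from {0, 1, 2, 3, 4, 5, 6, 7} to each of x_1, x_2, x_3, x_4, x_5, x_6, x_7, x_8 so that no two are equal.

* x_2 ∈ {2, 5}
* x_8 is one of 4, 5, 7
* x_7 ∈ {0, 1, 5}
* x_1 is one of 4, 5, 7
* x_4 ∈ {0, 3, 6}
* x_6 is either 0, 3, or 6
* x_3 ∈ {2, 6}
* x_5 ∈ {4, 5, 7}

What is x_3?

The 8 variables together cover exactly {0, 1, 2, 3, 4, 5, 6, 7} — 8 values for 8 variables — and 1 appears only in x_7's list, so x_7 = 1.
x_1, x_5, x_8 share exactly the 3 values {4, 5, 7}; by pigeonhole those values go to them, so strike 4, 5, 7 from x_2.
x_2 must be 2 (only option left). Remove 2 from x_3.
So x_3 = 6.

6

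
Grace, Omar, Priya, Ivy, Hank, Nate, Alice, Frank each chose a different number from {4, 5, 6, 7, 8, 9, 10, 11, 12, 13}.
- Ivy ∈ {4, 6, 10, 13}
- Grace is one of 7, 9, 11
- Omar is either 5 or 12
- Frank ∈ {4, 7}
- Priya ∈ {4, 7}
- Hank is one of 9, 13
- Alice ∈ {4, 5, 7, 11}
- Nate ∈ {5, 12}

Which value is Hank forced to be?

13

Omar and Nate share exactly the 2 values {5, 12}; by pigeonhole those values go to them, so strike 5, 12 from Alice.
Priya and Frank between them cover only {4, 7} — a naked pair. Remove those values from Grace, Ivy, Alice.
Alice must be 11 (only option left). So Grace can't be 11.
Grace's domain is down to {9}, so Grace = 9. Remove 9 from Hank.
So Hank = 13.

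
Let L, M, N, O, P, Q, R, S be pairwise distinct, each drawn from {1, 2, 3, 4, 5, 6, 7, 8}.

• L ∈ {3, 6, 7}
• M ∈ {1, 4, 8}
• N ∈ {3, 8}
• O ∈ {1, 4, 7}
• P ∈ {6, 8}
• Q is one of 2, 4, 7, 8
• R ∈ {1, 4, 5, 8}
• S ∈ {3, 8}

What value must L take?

7

The 8 variables together cover exactly {1, 2, 3, 4, 5, 6, 7, 8} — 8 values for 8 variables — and 2 appears only in Q's list, so Q = 2.
Among the 7 still-open variables, 5 fits only R (and all 7 values in {1, 3, 4, 5, 6, 7, 8} must be used), so R = 5.
N and S between them cover only {3, 8} — a naked pair. Remove those values from L, M, P.
P's domain is down to {6}, so P = 6. So L can't be 6.
So L = 7.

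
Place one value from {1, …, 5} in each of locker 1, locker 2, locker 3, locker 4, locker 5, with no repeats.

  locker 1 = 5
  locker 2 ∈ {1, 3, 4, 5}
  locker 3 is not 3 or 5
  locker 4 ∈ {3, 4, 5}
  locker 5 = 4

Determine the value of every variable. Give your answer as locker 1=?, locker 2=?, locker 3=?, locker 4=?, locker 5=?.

locker 1 must be 5 (only option left). So locker 2, locker 4 can't be 5.
locker 5 has just one choice, so locker 5 = 4. Eliminate 4 elsewhere: locker 2, locker 3, locker 4.
locker 4 must be 3 (only option left). Strike 3 from locker 2.
locker 2's domain is down to {1}, so locker 2 = 1. Eliminate 1 elsewhere: locker 3.
That leaves locker 3 = 2.

locker 1=5, locker 2=1, locker 3=2, locker 4=3, locker 5=4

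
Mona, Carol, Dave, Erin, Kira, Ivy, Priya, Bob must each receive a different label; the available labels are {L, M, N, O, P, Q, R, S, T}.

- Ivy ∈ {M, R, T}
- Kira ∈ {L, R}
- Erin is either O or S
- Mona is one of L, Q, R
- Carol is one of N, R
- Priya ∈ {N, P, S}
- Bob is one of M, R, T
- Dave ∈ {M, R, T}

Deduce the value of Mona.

Dave, Ivy, Bob share exactly the 3 values {M, R, T}; by pigeonhole those values go to them, so strike M, R, T from Mona, Carol, Kira.
That leaves Carol = N. Eliminate N elsewhere: Priya.
Kira must be L (only option left). Eliminate L elsewhere: Mona.
So Mona = Q.

Q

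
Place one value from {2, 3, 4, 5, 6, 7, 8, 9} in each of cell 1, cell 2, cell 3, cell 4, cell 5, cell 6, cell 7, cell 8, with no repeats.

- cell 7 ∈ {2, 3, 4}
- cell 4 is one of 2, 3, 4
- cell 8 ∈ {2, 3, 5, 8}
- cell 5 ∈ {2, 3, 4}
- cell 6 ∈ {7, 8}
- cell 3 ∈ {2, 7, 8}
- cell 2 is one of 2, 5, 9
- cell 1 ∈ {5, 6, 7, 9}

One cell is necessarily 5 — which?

Among the 8 variables, 6 fits only cell 1 (and all 8 values in {2, 3, 4, 5, 6, 7, 8, 9} must be used), so cell 1 = 6.
Among the 7 still-open variables, 9 fits only cell 2 (and all 7 values in {2, 3, 4, 5, 7, 8, 9} must be used), so cell 2 = 9.
Among the 6 still-open variables, 5 fits only cell 8 (and all 6 values in {2, 3, 4, 5, 7, 8} must be used), so cell 8 = 5.

cell 8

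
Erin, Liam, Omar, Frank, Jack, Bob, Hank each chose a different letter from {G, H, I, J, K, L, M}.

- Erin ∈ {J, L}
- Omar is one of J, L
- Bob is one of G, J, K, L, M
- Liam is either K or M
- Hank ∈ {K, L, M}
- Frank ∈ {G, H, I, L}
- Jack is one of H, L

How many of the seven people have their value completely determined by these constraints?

The 7 variables draw from only 7 values {G, H, I, J, K, L, M}, so each is used; only Frank can be I, hence Frank = I.
The 6 still-open variables draw from only 6 values {G, H, J, K, L, M}, so each is used; only Bob can be G, hence Bob = G.
The 5 still-open variables together cover exactly {H, J, K, L, M} — 5 values for 5 variables — and H appears only in Jack's list, so Jack = H.
The 2 variables Erin and Omar are confined to {J, L}, which locks those values in; drop them from Hank.
Determined: Frank=I, Jack=H, Bob=G. The other people each still have more than one consistent value. That makes 3.

3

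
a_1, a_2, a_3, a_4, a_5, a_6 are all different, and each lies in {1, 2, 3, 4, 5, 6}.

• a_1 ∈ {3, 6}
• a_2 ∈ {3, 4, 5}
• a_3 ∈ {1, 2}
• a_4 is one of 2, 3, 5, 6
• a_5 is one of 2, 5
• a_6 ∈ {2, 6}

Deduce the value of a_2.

The 6 variables together cover exactly {1, 2, 3, 4, 5, 6} — 6 values for 6 variables — and 1 appears only in a_3's list, so a_3 = 1.
The 5 still-open variables together cover exactly {2, 3, 4, 5, 6} — 5 values for 5 variables — and 4 appears only in a_2's list, so a_2 = 4.

4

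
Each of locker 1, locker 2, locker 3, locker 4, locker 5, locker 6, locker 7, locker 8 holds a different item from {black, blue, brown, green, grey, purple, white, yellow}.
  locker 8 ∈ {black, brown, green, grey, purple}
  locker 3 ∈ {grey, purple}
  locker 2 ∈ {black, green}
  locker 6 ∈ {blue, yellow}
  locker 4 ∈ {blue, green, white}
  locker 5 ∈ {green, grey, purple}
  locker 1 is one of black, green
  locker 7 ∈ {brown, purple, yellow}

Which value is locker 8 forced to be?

The 8 variables draw from only 8 values {black, blue, brown, green, grey, purple, white, yellow}, so each is used; only locker 4 can be white, hence locker 4 = white.
The 7 still-open variables draw from only 7 values {black, blue, brown, green, grey, purple, yellow}, so each is used; only locker 6 can be blue, hence locker 6 = blue.
The 6 still-open variables draw from only 6 values {black, brown, green, grey, purple, yellow}, so each is used; only locker 7 can be yellow, hence locker 7 = yellow.
The 5 still-open variables draw from only 5 values {black, brown, green, grey, purple}, so each is used; only locker 8 can be brown, hence locker 8 = brown.

brown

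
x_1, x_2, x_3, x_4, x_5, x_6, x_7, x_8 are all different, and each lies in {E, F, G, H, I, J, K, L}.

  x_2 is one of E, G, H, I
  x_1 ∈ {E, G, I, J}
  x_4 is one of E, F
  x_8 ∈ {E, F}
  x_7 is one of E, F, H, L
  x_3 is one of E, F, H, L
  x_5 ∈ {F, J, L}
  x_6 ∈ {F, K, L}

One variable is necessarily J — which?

x_5

The 8 variables draw from only 8 values {E, F, G, H, I, J, K, L}, so each is used; only x_6 can be K, hence x_6 = K.
The 2 variables x_4 and x_8 are confined to {E, F}, which locks those values in; drop them from x_1, x_2, x_3, x_5, x_7.
x_3 and x_7 share exactly the 2 values {H, L}; by pigeonhole those values go to them, so strike H, L from x_2, x_5.
So J goes to x_5.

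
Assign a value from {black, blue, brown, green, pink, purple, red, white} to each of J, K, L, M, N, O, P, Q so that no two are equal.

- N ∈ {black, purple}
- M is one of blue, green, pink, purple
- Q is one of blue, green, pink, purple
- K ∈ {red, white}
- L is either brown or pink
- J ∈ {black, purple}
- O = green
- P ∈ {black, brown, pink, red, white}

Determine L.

O's domain is down to {green}, so O = green. Remove green from M, Q.
J and N share exactly the 2 values {black, purple}; by pigeonhole those values go to them, so strike black, purple from M, P, Q.
M and Q share exactly the 2 values {blue, pink}; by pigeonhole those values go to them, so strike blue, pink from L, P.
So L = brown.

brown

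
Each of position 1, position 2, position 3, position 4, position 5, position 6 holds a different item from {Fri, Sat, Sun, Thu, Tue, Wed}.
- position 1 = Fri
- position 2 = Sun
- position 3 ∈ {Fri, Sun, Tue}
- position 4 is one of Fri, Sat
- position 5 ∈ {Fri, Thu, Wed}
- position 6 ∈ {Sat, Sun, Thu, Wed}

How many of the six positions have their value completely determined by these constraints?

4

position 1 has just one choice, so position 1 = Fri. Strike Fri from position 3, position 4, position 5.
That leaves position 2 = Sun. So position 3, position 6 can't be Sun.
position 3 has just one choice, so position 3 = Tue.
That leaves position 4 = Sat. So position 6 can't be Sat.
Determined: position 1=Fri, position 2=Sun, position 3=Tue, position 4=Sat. The other positions each still have more than one consistent value. That makes 4.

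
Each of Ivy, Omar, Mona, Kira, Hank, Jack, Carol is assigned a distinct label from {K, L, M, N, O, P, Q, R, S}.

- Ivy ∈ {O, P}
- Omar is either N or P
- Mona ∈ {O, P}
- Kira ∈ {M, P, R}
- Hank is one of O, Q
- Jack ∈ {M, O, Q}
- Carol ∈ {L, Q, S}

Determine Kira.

R

The 2 variables Ivy and Mona are confined to {O, P}, which locks those values in; drop them from Omar, Kira, Hank, Jack.
Omar must be N (only option left).
Hank's domain is down to {Q}, so Hank = Q. Remove Q from Jack, Carol.
Jack must be M (only option left). Strike M from Kira.
So Kira = R.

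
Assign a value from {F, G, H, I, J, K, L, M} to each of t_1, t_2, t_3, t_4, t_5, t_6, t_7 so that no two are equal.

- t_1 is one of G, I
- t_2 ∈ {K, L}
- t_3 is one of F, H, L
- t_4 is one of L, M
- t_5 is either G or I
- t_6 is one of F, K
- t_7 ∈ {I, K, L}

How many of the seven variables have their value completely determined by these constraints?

3

The 7 variables draw from only 7 values {F, G, H, I, K, L, M}, so each is used; only t_3 can be H, hence t_3 = H.
The 6 still-open variables draw from only 6 values {F, G, I, K, L, M}, so each is used; only t_6 can be F, hence t_6 = F.
Among the 5 still-open variables, M fits only t_4 (and all 5 values in {G, I, K, L, M} must be used), so t_4 = M.
The 2 variables t_1 and t_5 are confined to {G, I}, which locks those values in; drop them from t_7.
Determined: t_3=H, t_4=M, t_6=F. The other variables each still have more than one consistent value. That makes 3.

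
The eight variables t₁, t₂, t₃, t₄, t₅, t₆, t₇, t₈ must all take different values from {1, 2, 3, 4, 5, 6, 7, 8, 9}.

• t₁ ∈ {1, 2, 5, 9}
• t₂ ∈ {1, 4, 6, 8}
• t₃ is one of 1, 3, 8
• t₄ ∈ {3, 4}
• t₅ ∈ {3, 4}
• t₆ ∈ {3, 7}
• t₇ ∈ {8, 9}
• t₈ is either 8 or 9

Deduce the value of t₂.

6

t₄ and t₅ between them cover only {3, 4} — a naked pair. Remove those values from t₂, t₃, t₆.
That leaves t₆ = 7.
t₇ and t₈ between them cover only {8, 9} — a naked pair. Remove those values from t₁, t₂, t₃.
t₃ must be 1 (only option left). Strike 1 from t₁, t₂.
So t₂ = 6.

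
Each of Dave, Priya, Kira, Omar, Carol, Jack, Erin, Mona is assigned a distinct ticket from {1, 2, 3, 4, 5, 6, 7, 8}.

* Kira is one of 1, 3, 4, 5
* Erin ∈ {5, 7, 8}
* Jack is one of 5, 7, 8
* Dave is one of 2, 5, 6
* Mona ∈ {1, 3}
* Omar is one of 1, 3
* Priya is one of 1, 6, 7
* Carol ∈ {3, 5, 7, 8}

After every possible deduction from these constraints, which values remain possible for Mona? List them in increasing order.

1, 3

The 8 variables draw from only 8 values {1, 2, 3, 4, 5, 6, 7, 8}, so each is used; only Dave can be 2, hence Dave = 2.
Among the 7 still-open variables, 4 fits only Kira (and all 7 values in {1, 3, 4, 5, 6, 7, 8} must be used), so Kira = 4.
Among the 6 still-open variables, 6 fits only Priya (and all 6 values in {1, 3, 5, 6, 7, 8} must be used), so Priya = 6.
Omar and Mona between them cover only {1, 3} — a naked pair. Remove those values from Carol.
No further eliminations apply; Mona can still be any of 1, 3.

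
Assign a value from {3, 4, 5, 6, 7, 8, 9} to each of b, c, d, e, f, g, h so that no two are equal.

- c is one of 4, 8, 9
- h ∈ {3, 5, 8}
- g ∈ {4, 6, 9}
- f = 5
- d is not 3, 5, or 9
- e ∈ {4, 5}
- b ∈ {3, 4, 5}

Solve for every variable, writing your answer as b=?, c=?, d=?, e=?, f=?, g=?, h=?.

b=3, c=9, d=7, e=4, f=5, g=6, h=8

f must be 5 (only option left). Eliminate 5 elsewhere: b, e, h.
That leaves e = 4. Eliminate 4 elsewhere: b, c, d, g.
That leaves b = 3. Strike 3 from h.
h must be 8 (only option left). So c, d can't be 8.
c must be 9 (only option left). Strike 9 from g.
That leaves g = 6. Eliminate 6 elsewhere: d.
That leaves d = 7.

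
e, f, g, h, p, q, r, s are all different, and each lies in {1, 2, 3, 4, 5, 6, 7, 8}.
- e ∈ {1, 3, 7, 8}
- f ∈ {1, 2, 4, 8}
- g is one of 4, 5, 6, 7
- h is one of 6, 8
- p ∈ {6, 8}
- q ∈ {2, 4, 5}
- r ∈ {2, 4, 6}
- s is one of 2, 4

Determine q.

Among the 8 variables, 3 fits only e (and all 8 values in {1, 2, 3, 4, 5, 6, 7, 8} must be used), so e = 3.
Among the 7 still-open variables, 1 fits only f (and all 7 values in {1, 2, 4, 5, 6, 7, 8} must be used), so f = 1.
The 6 still-open variables draw from only 6 values {2, 4, 5, 6, 7, 8}, so each is used; only g can be 7, hence g = 7.
Among the 5 still-open variables, 5 fits only q (and all 5 values in {2, 4, 5, 6, 8} must be used), so q = 5.

5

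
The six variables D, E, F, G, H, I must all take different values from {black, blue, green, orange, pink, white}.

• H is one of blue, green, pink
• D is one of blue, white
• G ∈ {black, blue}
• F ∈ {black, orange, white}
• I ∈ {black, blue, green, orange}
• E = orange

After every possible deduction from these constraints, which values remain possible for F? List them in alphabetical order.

E must be orange (only option left). So F, I can't be orange.
The 5 still-open variables together cover exactly {black, blue, green, pink, white} — 5 values for 5 variables — and pink appears only in H's list, so H = pink.
The 4 still-open variables draw from only 4 values {black, blue, green, white}, so each is used; only I can be green, hence I = green.
No further eliminations apply; F can still be any of black, white.

black, white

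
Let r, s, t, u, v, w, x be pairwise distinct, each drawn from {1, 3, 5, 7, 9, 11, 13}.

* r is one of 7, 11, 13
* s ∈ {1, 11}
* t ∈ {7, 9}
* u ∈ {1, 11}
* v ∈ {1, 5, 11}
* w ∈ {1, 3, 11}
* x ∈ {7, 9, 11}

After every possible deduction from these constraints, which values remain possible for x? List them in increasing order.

The 7 variables draw from only 7 values {1, 3, 5, 7, 9, 11, 13}, so each is used; only w can be 3, hence w = 3.
The 6 still-open variables together cover exactly {1, 5, 7, 9, 11, 13} — 6 values for 6 variables — and 5 appears only in v's list, so v = 5.
The 5 still-open variables together cover exactly {1, 7, 9, 11, 13} — 5 values for 5 variables — and 13 appears only in r's list, so r = 13.
s and u share exactly the 2 values {1, 11}; by pigeonhole those values go to them, so strike 1, 11 from x.
No further eliminations apply; x can still be any of 7, 9.

7, 9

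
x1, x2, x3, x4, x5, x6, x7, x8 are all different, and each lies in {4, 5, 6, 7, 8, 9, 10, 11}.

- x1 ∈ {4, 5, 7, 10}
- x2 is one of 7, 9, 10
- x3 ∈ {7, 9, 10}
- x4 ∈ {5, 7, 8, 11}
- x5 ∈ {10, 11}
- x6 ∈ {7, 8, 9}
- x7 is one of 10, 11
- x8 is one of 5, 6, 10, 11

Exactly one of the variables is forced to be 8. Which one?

The 8 variables together cover exactly {4, 5, 6, 7, 8, 9, 10, 11} — 8 values for 8 variables — and 4 appears only in x1's list, so x1 = 4.
The 7 still-open variables together cover exactly {5, 6, 7, 8, 9, 10, 11} — 7 values for 7 variables — and 6 appears only in x8's list, so x8 = 6.
The 6 still-open variables together cover exactly {5, 7, 8, 9, 10, 11} — 6 values for 6 variables — and 5 appears only in x4's list, so x4 = 5.
The 5 still-open variables together cover exactly {7, 8, 9, 10, 11} — 5 values for 5 variables — and 8 appears only in x6's list, so x6 = 8.

x6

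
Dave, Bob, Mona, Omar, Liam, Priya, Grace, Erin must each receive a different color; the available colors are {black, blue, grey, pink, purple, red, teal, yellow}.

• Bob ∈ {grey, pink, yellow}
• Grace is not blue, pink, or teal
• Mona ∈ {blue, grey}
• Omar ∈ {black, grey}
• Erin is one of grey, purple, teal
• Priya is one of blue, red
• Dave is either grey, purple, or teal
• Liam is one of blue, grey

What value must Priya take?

The 8 variables draw from only 8 values {black, blue, grey, pink, purple, red, teal, yellow}, so each is used; only Bob can be pink, hence Bob = pink.
The 7 still-open variables draw from only 7 values {black, blue, grey, purple, red, teal, yellow}, so each is used; only Grace can be yellow, hence Grace = yellow.
The 6 still-open variables draw from only 6 values {black, blue, grey, purple, red, teal}, so each is used; only Omar can be black, hence Omar = black.
The 5 still-open variables together cover exactly {blue, grey, purple, red, teal} — 5 values for 5 variables — and red appears only in Priya's list, so Priya = red.

red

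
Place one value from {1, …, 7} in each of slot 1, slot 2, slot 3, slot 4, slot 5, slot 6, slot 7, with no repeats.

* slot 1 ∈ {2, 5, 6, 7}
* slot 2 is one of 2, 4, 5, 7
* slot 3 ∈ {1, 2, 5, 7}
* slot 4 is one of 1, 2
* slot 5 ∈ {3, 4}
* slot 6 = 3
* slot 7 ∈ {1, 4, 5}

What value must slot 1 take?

6

slot 6's domain is down to {3}, so slot 6 = 3. Eliminate 3 elsewhere: slot 5.
slot 5's domain is down to {4}, so slot 5 = 4. Strike 4 from slot 2, slot 7.
The 5 still-open variables draw from only 5 values {1, 2, 5, 6, 7}, so each is used; only slot 1 can be 6, hence slot 1 = 6.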